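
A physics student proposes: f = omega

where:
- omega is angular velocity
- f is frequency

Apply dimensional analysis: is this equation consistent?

Yes

omega (angular velocity) has dimensions [T^-1].
f (frequency) has dimensions [T^-1].

Left side: [T^-1]
Right side: [T^-1]

Both sides have the same dimensions, so the equation is dimensionally consistent.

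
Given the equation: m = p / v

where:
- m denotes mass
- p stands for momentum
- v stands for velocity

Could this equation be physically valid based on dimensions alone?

Yes

m (mass) has dimensions [M].
p (momentum) has dimensions [L M T^-1].
v (velocity) has dimensions [L T^-1].

Left side: [M]
Right side: [M]

Both sides have the same dimensions, so the equation is dimensionally consistent.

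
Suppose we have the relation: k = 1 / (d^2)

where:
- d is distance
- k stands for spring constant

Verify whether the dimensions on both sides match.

No

d (distance) has dimensions [L].
k (spring constant) has dimensions [M T^-2].

Left side: [M T^-2]
Right side: [L^-2]

The two sides have different dimensions, so the equation is NOT dimensionally consistent.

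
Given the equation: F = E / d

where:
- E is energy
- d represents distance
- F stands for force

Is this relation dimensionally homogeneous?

Yes

E (energy) has dimensions [L^2 M T^-2].
d (distance) has dimensions [L].
F (force) has dimensions [L M T^-2].

Left side: [L M T^-2]
Right side: [L M T^-2]

Both sides have the same dimensions, so the equation is dimensionally consistent.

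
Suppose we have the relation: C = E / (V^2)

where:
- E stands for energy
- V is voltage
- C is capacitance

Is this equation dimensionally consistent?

Yes

E (energy) has dimensions [L^2 M T^-2].
V (voltage) has dimensions [I^-1 L^2 M T^-3].
C (capacitance) has dimensions [I^2 L^-2 M^-1 T^4].

Left side: [I^2 L^-2 M^-1 T^4]
Right side: [I^2 L^-2 M^-1 T^4]

Both sides have the same dimensions, so the equation is dimensionally consistent.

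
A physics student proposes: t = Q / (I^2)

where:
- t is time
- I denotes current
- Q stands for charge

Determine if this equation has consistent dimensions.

No

t (time) has dimensions [T].
I (current) has dimensions [I].
Q (charge) has dimensions [I T].

Left side: [T]
Right side: [I^-1 T]

The two sides have different dimensions, so the equation is NOT dimensionally consistent.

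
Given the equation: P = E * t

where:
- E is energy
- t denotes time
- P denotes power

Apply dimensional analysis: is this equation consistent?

No

E (energy) has dimensions [L^2 M T^-2].
t (time) has dimensions [T].
P (power) has dimensions [L^2 M T^-3].

Left side: [L^2 M T^-3]
Right side: [L^2 M T^-1]

The two sides have different dimensions, so the equation is NOT dimensionally consistent.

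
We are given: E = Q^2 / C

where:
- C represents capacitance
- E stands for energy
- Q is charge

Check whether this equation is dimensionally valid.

Yes

C (capacitance) has dimensions [I^2 L^-2 M^-1 T^4].
E (energy) has dimensions [L^2 M T^-2].
Q (charge) has dimensions [I T].

Left side: [L^2 M T^-2]
Right side: [L^2 M T^-2]

Both sides have the same dimensions, so the equation is dimensionally consistent.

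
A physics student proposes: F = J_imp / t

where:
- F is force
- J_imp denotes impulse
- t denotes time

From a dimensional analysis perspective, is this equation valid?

Yes

F (force) has dimensions [L M T^-2].
J_imp (impulse) has dimensions [L M T^-1].
t (time) has dimensions [T].

Left side: [L M T^-2]
Right side: [L M T^-2]

Both sides have the same dimensions, so the equation is dimensionally consistent.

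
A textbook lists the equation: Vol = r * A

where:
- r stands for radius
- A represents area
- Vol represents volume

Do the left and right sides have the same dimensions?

Yes

r (radius) has dimensions [L].
A (area) has dimensions [L^2].
Vol (volume) has dimensions [L^3].

Left side: [L^3]
Right side: [L^3]

Both sides have the same dimensions, so the equation is dimensionally consistent.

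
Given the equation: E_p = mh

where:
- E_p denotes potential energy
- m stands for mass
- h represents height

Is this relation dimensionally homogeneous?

No

E_p (potential energy) has dimensions [L^2 M T^-2].
m (mass) has dimensions [M].
h (height) has dimensions [L].

Left side: [L^2 M T^-2]
Right side: [L M]

The two sides have different dimensions, so the equation is NOT dimensionally consistent.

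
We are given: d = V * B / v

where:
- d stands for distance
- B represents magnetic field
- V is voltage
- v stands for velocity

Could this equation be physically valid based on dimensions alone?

No

d (distance) has dimensions [L].
B (magnetic field) has dimensions [I^-1 M T^-2].
V (voltage) has dimensions [I^-1 L^2 M T^-3].
v (velocity) has dimensions [L T^-1].

Left side: [L]
Right side: [I^-2 L M^2 T^-4]

The two sides have different dimensions, so the equation is NOT dimensionally consistent.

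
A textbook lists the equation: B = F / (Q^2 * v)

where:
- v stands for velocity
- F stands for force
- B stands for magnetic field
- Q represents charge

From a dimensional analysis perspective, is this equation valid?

No

v (velocity) has dimensions [L T^-1].
F (force) has dimensions [L M T^-2].
B (magnetic field) has dimensions [I^-1 M T^-2].
Q (charge) has dimensions [I T].

Left side: [I^-1 M T^-2]
Right side: [I^-2 M T^-3]

The two sides have different dimensions, so the equation is NOT dimensionally consistent.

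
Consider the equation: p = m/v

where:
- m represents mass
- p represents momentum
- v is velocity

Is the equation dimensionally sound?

No

m (mass) has dimensions [M].
p (momentum) has dimensions [L M T^-1].
v (velocity) has dimensions [L T^-1].

Left side: [L M T^-1]
Right side: [L^-1 M T]

The two sides have different dimensions, so the equation is NOT dimensionally consistent.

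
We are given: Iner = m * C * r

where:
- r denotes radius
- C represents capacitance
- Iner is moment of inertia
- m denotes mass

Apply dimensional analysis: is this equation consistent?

No

r (radius) has dimensions [L].
C (capacitance) has dimensions [I^2 L^-2 M^-1 T^4].
Iner (moment of inertia) has dimensions [L^2 M].
m (mass) has dimensions [M].

Left side: [L^2 M]
Right side: [I^2 L^-1 T^4]

The two sides have different dimensions, so the equation is NOT dimensionally consistent.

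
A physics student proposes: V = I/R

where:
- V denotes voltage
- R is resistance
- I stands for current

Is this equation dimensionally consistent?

No

V (voltage) has dimensions [I^-1 L^2 M T^-3].
R (resistance) has dimensions [I^-2 L^2 M T^-3].
I (current) has dimensions [I].

Left side: [I^-1 L^2 M T^-3]
Right side: [I^3 L^-2 M^-1 T^3]

The two sides have different dimensions, so the equation is NOT dimensionally consistent.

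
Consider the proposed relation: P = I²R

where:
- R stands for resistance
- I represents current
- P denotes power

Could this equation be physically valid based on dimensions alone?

Yes

R (resistance) has dimensions [I^-2 L^2 M T^-3].
I (current) has dimensions [I].
P (power) has dimensions [L^2 M T^-3].

Left side: [L^2 M T^-3]
Right side: [L^2 M T^-3]

Both sides have the same dimensions, so the equation is dimensionally consistent.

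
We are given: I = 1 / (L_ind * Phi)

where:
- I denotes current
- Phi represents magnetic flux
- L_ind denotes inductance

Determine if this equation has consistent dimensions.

No

I (current) has dimensions [I].
Phi (magnetic flux) has dimensions [I^-1 L^2 M T^-2].
L_ind (inductance) has dimensions [I^-2 L^2 M T^-2].

Left side: [I]
Right side: [I^3 L^-4 M^-2 T^4]

The two sides have different dimensions, so the equation is NOT dimensionally consistent.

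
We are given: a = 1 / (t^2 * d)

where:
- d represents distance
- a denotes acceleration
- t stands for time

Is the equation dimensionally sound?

No

d (distance) has dimensions [L].
a (acceleration) has dimensions [L T^-2].
t (time) has dimensions [T].

Left side: [L T^-2]
Right side: [L^-1 T^-2]

The two sides have different dimensions, so the equation is NOT dimensionally consistent.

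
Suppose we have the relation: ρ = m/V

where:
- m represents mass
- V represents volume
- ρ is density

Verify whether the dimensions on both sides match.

Yes

m (mass) has dimensions [M].
V (volume) has dimensions [L^3].
ρ (density) has dimensions [L^-3 M].

Left side: [L^-3 M]
Right side: [L^-3 M]

Both sides have the same dimensions, so the equation is dimensionally consistent.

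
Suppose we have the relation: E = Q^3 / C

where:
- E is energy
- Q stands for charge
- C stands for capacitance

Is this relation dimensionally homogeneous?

No

E (energy) has dimensions [L^2 M T^-2].
Q (charge) has dimensions [I T].
C (capacitance) has dimensions [I^2 L^-2 M^-1 T^4].

Left side: [L^2 M T^-2]
Right side: [I L^2 M T^-1]

The two sides have different dimensions, so the equation is NOT dimensionally consistent.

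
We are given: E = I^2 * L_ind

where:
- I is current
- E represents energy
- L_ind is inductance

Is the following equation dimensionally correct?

Yes

I (current) has dimensions [I].
E (energy) has dimensions [L^2 M T^-2].
L_ind (inductance) has dimensions [I^-2 L^2 M T^-2].

Left side: [L^2 M T^-2]
Right side: [L^2 M T^-2]

Both sides have the same dimensions, so the equation is dimensionally consistent.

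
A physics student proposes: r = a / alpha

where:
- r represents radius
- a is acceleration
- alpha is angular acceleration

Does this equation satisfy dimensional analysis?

Yes

r (radius) has dimensions [L].
a (acceleration) has dimensions [L T^-2].
alpha (angular acceleration) has dimensions [T^-2].

Left side: [L]
Right side: [L]

Both sides have the same dimensions, so the equation is dimensionally consistent.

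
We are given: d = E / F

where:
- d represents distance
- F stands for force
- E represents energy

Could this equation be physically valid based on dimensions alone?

Yes

d (distance) has dimensions [L].
F (force) has dimensions [L M T^-2].
E (energy) has dimensions [L^2 M T^-2].

Left side: [L]
Right side: [L]

Both sides have the same dimensions, so the equation is dimensionally consistent.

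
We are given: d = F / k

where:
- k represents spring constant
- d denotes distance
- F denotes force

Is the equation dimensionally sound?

Yes

k (spring constant) has dimensions [M T^-2].
d (distance) has dimensions [L].
F (force) has dimensions [L M T^-2].

Left side: [L]
Right side: [L]

Both sides have the same dimensions, so the equation is dimensionally consistent.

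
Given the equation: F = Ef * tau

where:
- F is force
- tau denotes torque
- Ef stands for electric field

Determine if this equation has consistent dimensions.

No

F (force) has dimensions [L M T^-2].
tau (torque) has dimensions [L^2 M T^-2].
Ef (electric field) has dimensions [I^-1 L M T^-3].

Left side: [L M T^-2]
Right side: [I^-1 L^3 M^2 T^-5]

The two sides have different dimensions, so the equation is NOT dimensionally consistent.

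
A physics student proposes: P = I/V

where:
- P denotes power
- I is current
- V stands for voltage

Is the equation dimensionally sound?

No

P (power) has dimensions [L^2 M T^-3].
I (current) has dimensions [I].
V (voltage) has dimensions [I^-1 L^2 M T^-3].

Left side: [L^2 M T^-3]
Right side: [I^2 L^-2 M^-1 T^3]

The two sides have different dimensions, so the equation is NOT dimensionally consistent.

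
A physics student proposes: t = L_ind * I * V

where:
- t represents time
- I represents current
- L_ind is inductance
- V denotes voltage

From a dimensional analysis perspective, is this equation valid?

No

t (time) has dimensions [T].
I (current) has dimensions [I].
L_ind (inductance) has dimensions [I^-2 L^2 M T^-2].
V (voltage) has dimensions [I^-1 L^2 M T^-3].

Left side: [T]
Right side: [I^-2 L^4 M^2 T^-5]

The two sides have different dimensions, so the equation is NOT dimensionally consistent.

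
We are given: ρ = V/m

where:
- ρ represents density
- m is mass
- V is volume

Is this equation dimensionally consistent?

No

ρ (density) has dimensions [L^-3 M].
m (mass) has dimensions [M].
V (volume) has dimensions [L^3].

Left side: [L^-3 M]
Right side: [L^3 M^-1]

The two sides have different dimensions, so the equation is NOT dimensionally consistent.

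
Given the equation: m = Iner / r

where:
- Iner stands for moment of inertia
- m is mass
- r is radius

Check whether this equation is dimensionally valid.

No

Iner (moment of inertia) has dimensions [L^2 M].
m (mass) has dimensions [M].
r (radius) has dimensions [L].

Left side: [M]
Right side: [L M]

The two sides have different dimensions, so the equation is NOT dimensionally consistent.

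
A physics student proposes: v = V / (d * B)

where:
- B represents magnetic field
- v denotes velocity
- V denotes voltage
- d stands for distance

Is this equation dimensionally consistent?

Yes

B (magnetic field) has dimensions [I^-1 M T^-2].
v (velocity) has dimensions [L T^-1].
V (voltage) has dimensions [I^-1 L^2 M T^-3].
d (distance) has dimensions [L].

Left side: [L T^-1]
Right side: [L T^-1]

Both sides have the same dimensions, so the equation is dimensionally consistent.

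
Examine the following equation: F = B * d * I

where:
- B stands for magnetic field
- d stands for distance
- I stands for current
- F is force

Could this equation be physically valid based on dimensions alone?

Yes

B (magnetic field) has dimensions [I^-1 M T^-2].
d (distance) has dimensions [L].
I (current) has dimensions [I].
F (force) has dimensions [L M T^-2].

Left side: [L M T^-2]
Right side: [L M T^-2]

Both sides have the same dimensions, so the equation is dimensionally consistent.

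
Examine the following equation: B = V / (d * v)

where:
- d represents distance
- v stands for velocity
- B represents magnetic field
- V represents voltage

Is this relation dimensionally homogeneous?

Yes

d (distance) has dimensions [L].
v (velocity) has dimensions [L T^-1].
B (magnetic field) has dimensions [I^-1 M T^-2].
V (voltage) has dimensions [I^-1 L^2 M T^-3].

Left side: [I^-1 M T^-2]
Right side: [I^-1 M T^-2]

Both sides have the same dimensions, so the equation is dimensionally consistent.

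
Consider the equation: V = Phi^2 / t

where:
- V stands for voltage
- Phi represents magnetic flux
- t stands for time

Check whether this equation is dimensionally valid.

No

V (voltage) has dimensions [I^-1 L^2 M T^-3].
Phi (magnetic flux) has dimensions [I^-1 L^2 M T^-2].
t (time) has dimensions [T].

Left side: [I^-1 L^2 M T^-3]
Right side: [I^-2 L^4 M^2 T^-5]

The two sides have different dimensions, so the equation is NOT dimensionally consistent.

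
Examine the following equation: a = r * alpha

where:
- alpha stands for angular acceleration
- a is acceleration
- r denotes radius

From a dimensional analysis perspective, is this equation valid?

Yes

alpha (angular acceleration) has dimensions [T^-2].
a (acceleration) has dimensions [L T^-2].
r (radius) has dimensions [L].

Left side: [L T^-2]
Right side: [L T^-2]

Both sides have the same dimensions, so the equation is dimensionally consistent.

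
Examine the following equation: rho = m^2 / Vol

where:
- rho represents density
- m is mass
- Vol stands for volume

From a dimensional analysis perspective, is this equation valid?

No

rho (density) has dimensions [L^-3 M].
m (mass) has dimensions [M].
Vol (volume) has dimensions [L^3].

Left side: [L^-3 M]
Right side: [L^-3 M^2]

The two sides have different dimensions, so the equation is NOT dimensionally consistent.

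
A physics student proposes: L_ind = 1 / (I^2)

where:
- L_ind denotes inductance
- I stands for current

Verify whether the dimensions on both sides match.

No

L_ind (inductance) has dimensions [I^-2 L^2 M T^-2].
I (current) has dimensions [I].

Left side: [I^-2 L^2 M T^-2]
Right side: [I^-2]

The two sides have different dimensions, so the equation is NOT dimensionally consistent.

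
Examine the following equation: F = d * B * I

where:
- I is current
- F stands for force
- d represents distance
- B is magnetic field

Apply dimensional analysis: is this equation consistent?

Yes

I (current) has dimensions [I].
F (force) has dimensions [L M T^-2].
d (distance) has dimensions [L].
B (magnetic field) has dimensions [I^-1 M T^-2].

Left side: [L M T^-2]
Right side: [L M T^-2]

Both sides have the same dimensions, so the equation is dimensionally consistent.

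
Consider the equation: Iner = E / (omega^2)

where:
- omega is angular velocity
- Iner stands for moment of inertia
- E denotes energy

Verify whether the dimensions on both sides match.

Yes

omega (angular velocity) has dimensions [T^-1].
Iner (moment of inertia) has dimensions [L^2 M].
E (energy) has dimensions [L^2 M T^-2].

Left side: [L^2 M]
Right side: [L^2 M]

Both sides have the same dimensions, so the equation is dimensionally consistent.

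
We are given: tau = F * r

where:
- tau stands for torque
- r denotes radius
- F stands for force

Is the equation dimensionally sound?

Yes

tau (torque) has dimensions [L^2 M T^-2].
r (radius) has dimensions [L].
F (force) has dimensions [L M T^-2].

Left side: [L^2 M T^-2]
Right side: [L^2 M T^-2]

Both sides have the same dimensions, so the equation is dimensionally consistent.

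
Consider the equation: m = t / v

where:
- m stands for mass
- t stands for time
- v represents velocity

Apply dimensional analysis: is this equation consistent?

No

m (mass) has dimensions [M].
t (time) has dimensions [T].
v (velocity) has dimensions [L T^-1].

Left side: [M]
Right side: [L^-1 T^2]

The two sides have different dimensions, so the equation is NOT dimensionally consistent.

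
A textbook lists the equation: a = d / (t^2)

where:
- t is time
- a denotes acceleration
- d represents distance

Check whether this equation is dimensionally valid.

Yes

t (time) has dimensions [T].
a (acceleration) has dimensions [L T^-2].
d (distance) has dimensions [L].

Left side: [L T^-2]
Right side: [L T^-2]

Both sides have the same dimensions, so the equation is dimensionally consistent.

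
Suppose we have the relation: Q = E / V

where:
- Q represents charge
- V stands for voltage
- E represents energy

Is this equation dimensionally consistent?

Yes

Q (charge) has dimensions [I T].
V (voltage) has dimensions [I^-1 L^2 M T^-3].
E (energy) has dimensions [L^2 M T^-2].

Left side: [I T]
Right side: [I T]

Both sides have the same dimensions, so the equation is dimensionally consistent.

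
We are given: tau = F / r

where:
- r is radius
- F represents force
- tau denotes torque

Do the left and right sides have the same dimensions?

No

r (radius) has dimensions [L].
F (force) has dimensions [L M T^-2].
tau (torque) has dimensions [L^2 M T^-2].

Left side: [L^2 M T^-2]
Right side: [M T^-2]

The two sides have different dimensions, so the equation is NOT dimensionally consistent.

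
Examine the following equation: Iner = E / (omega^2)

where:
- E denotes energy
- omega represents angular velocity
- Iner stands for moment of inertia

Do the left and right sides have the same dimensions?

Yes

E (energy) has dimensions [L^2 M T^-2].
omega (angular velocity) has dimensions [T^-1].
Iner (moment of inertia) has dimensions [L^2 M].

Left side: [L^2 M]
Right side: [L^2 M]

Both sides have the same dimensions, so the equation is dimensionally consistent.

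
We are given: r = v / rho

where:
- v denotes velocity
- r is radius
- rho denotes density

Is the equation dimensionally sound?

No

v (velocity) has dimensions [L T^-1].
r (radius) has dimensions [L].
rho (density) has dimensions [L^-3 M].

Left side: [L]
Right side: [L^4 M^-1 T^-1]

The two sides have different dimensions, so the equation is NOT dimensionally consistent.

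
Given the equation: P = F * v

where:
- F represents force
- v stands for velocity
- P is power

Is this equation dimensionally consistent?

Yes

F (force) has dimensions [L M T^-2].
v (velocity) has dimensions [L T^-1].
P (power) has dimensions [L^2 M T^-3].

Left side: [L^2 M T^-3]
Right side: [L^2 M T^-3]

Both sides have the same dimensions, so the equation is dimensionally consistent.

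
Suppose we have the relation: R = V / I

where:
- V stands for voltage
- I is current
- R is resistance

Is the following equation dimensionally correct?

Yes

V (voltage) has dimensions [I^-1 L^2 M T^-3].
I (current) has dimensions [I].
R (resistance) has dimensions [I^-2 L^2 M T^-3].

Left side: [I^-2 L^2 M T^-3]
Right side: [I^-2 L^2 M T^-3]

Both sides have the same dimensions, so the equation is dimensionally consistent.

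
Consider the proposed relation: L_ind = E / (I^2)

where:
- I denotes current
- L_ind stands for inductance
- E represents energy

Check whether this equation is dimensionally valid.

Yes

I (current) has dimensions [I].
L_ind (inductance) has dimensions [I^-2 L^2 M T^-2].
E (energy) has dimensions [L^2 M T^-2].

Left side: [I^-2 L^2 M T^-2]
Right side: [I^-2 L^2 M T^-2]

Both sides have the same dimensions, so the equation is dimensionally consistent.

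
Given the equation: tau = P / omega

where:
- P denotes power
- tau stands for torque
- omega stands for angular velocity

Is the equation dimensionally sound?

Yes

P (power) has dimensions [L^2 M T^-3].
tau (torque) has dimensions [L^2 M T^-2].
omega (angular velocity) has dimensions [T^-1].

Left side: [L^2 M T^-2]
Right side: [L^2 M T^-2]

Both sides have the same dimensions, so the equation is dimensionally consistent.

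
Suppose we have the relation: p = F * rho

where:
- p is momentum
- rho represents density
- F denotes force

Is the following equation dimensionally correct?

No

p (momentum) has dimensions [L M T^-1].
rho (density) has dimensions [L^-3 M].
F (force) has dimensions [L M T^-2].

Left side: [L M T^-1]
Right side: [L^-2 M^2 T^-2]

The two sides have different dimensions, so the equation is NOT dimensionally consistent.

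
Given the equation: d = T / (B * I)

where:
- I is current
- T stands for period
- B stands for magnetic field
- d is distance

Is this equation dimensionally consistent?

No

I (current) has dimensions [I].
T (period) has dimensions [T].
B (magnetic field) has dimensions [I^-1 M T^-2].
d (distance) has dimensions [L].

Left side: [L]
Right side: [M^-1 T^3]

The two sides have different dimensions, so the equation is NOT dimensionally consistent.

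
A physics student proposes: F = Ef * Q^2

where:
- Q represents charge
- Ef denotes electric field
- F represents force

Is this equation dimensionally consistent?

No

Q (charge) has dimensions [I T].
Ef (electric field) has dimensions [I^-1 L M T^-3].
F (force) has dimensions [L M T^-2].

Left side: [L M T^-2]
Right side: [I L M T^-1]

The two sides have different dimensions, so the equation is NOT dimensionally consistent.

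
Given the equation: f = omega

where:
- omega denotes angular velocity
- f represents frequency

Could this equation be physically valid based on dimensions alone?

Yes

omega (angular velocity) has dimensions [T^-1].
f (frequency) has dimensions [T^-1].

Left side: [T^-1]
Right side: [T^-1]

Both sides have the same dimensions, so the equation is dimensionally consistent.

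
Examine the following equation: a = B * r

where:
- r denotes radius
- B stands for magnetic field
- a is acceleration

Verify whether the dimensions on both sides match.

No

r (radius) has dimensions [L].
B (magnetic field) has dimensions [I^-1 M T^-2].
a (acceleration) has dimensions [L T^-2].

Left side: [L T^-2]
Right side: [I^-1 L M T^-2]

The two sides have different dimensions, so the equation is NOT dimensionally consistent.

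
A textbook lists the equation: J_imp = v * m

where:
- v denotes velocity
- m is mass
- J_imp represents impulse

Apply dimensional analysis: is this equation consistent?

Yes

v (velocity) has dimensions [L T^-1].
m (mass) has dimensions [M].
J_imp (impulse) has dimensions [L M T^-1].

Left side: [L M T^-1]
Right side: [L M T^-1]

Both sides have the same dimensions, so the equation is dimensionally consistent.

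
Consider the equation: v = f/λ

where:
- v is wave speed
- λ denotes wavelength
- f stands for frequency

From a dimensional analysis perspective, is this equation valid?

No

v (wave speed) has dimensions [L T^-1].
λ (wavelength) has dimensions [L].
f (frequency) has dimensions [T^-1].

Left side: [L T^-1]
Right side: [L^-1 T^-1]

The two sides have different dimensions, so the equation is NOT dimensionally consistent.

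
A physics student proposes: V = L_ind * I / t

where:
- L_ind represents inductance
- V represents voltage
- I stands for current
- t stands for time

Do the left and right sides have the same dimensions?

Yes

L_ind (inductance) has dimensions [I^-2 L^2 M T^-2].
V (voltage) has dimensions [I^-1 L^2 M T^-3].
I (current) has dimensions [I].
t (time) has dimensions [T].

Left side: [I^-1 L^2 M T^-3]
Right side: [I^-1 L^2 M T^-3]

Both sides have the same dimensions, so the equation is dimensionally consistent.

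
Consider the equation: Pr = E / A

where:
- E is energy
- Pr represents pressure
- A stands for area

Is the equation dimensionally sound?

No

E (energy) has dimensions [L^2 M T^-2].
Pr (pressure) has dimensions [L^-1 M T^-2].
A (area) has dimensions [L^2].

Left side: [L^-1 M T^-2]
Right side: [M T^-2]

The two sides have different dimensions, so the equation is NOT dimensionally consistent.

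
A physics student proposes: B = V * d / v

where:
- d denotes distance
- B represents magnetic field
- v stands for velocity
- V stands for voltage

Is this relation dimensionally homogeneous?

No

d (distance) has dimensions [L].
B (magnetic field) has dimensions [I^-1 M T^-2].
v (velocity) has dimensions [L T^-1].
V (voltage) has dimensions [I^-1 L^2 M T^-3].

Left side: [I^-1 M T^-2]
Right side: [I^-1 L^2 M T^-2]

The two sides have different dimensions, so the equation is NOT dimensionally consistent.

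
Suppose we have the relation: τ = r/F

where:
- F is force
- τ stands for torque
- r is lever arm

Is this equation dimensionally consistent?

No

F (force) has dimensions [L M T^-2].
τ (torque) has dimensions [L^2 M T^-2].
r (lever arm) has dimensions [L].

Left side: [L^2 M T^-2]
Right side: [M^-1 T^2]

The two sides have different dimensions, so the equation is NOT dimensionally consistent.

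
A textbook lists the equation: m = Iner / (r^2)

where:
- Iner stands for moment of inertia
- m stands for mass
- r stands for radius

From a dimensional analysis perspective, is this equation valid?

Yes

Iner (moment of inertia) has dimensions [L^2 M].
m (mass) has dimensions [M].
r (radius) has dimensions [L].

Left side: [M]
Right side: [M]

Both sides have the same dimensions, so the equation is dimensionally consistent.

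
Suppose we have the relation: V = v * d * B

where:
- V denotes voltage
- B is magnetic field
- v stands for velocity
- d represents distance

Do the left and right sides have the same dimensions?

Yes

V (voltage) has dimensions [I^-1 L^2 M T^-3].
B (magnetic field) has dimensions [I^-1 M T^-2].
v (velocity) has dimensions [L T^-1].
d (distance) has dimensions [L].

Left side: [I^-1 L^2 M T^-3]
Right side: [I^-1 L^2 M T^-3]

Both sides have the same dimensions, so the equation is dimensionally consistent.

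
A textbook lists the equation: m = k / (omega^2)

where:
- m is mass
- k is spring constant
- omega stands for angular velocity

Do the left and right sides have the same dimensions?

Yes

m (mass) has dimensions [M].
k (spring constant) has dimensions [M T^-2].
omega (angular velocity) has dimensions [T^-1].

Left side: [M]
Right side: [M]

Both sides have the same dimensions, so the equation is dimensionally consistent.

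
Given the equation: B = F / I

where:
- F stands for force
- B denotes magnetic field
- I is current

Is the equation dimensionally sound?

No

F (force) has dimensions [L M T^-2].
B (magnetic field) has dimensions [I^-1 M T^-2].
I (current) has dimensions [I].

Left side: [I^-1 M T^-2]
Right side: [I^-1 L M T^-2]

The two sides have different dimensions, so the equation is NOT dimensionally consistent.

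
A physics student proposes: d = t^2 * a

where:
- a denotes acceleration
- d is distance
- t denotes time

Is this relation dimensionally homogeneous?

Yes

a (acceleration) has dimensions [L T^-2].
d (distance) has dimensions [L].
t (time) has dimensions [T].

Left side: [L]
Right side: [L]

Both sides have the same dimensions, so the equation is dimensionally consistent.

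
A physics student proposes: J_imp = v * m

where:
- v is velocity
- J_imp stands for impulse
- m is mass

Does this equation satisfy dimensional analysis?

Yes

v (velocity) has dimensions [L T^-1].
J_imp (impulse) has dimensions [L M T^-1].
m (mass) has dimensions [M].

Left side: [L M T^-1]
Right side: [L M T^-1]

Both sides have the same dimensions, so the equation is dimensionally consistent.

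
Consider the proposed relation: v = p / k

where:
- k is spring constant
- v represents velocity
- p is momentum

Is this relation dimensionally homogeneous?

No

k (spring constant) has dimensions [M T^-2].
v (velocity) has dimensions [L T^-1].
p (momentum) has dimensions [L M T^-1].

Left side: [L T^-1]
Right side: [L T]

The two sides have different dimensions, so the equation is NOT dimensionally consistent.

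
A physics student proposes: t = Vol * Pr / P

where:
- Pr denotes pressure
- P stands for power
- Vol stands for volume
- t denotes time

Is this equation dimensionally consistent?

Yes

Pr (pressure) has dimensions [L^-1 M T^-2].
P (power) has dimensions [L^2 M T^-3].
Vol (volume) has dimensions [L^3].
t (time) has dimensions [T].

Left side: [T]
Right side: [T]

Both sides have the same dimensions, so the equation is dimensionally consistent.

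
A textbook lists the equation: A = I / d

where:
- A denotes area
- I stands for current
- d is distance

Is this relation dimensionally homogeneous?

No

A (area) has dimensions [L^2].
I (current) has dimensions [I].
d (distance) has dimensions [L].

Left side: [L^2]
Right side: [I L^-1]

The two sides have different dimensions, so the equation is NOT dimensionally consistent.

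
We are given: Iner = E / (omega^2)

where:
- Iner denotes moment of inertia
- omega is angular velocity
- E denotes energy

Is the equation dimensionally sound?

Yes

Iner (moment of inertia) has dimensions [L^2 M].
omega (angular velocity) has dimensions [T^-1].
E (energy) has dimensions [L^2 M T^-2].

Left side: [L^2 M]
Right side: [L^2 M]

Both sides have the same dimensions, so the equation is dimensionally consistent.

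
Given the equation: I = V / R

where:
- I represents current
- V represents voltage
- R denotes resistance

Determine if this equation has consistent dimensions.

Yes

I (current) has dimensions [I].
V (voltage) has dimensions [I^-1 L^2 M T^-3].
R (resistance) has dimensions [I^-2 L^2 M T^-3].

Left side: [I]
Right side: [I]

Both sides have the same dimensions, so the equation is dimensionally consistent.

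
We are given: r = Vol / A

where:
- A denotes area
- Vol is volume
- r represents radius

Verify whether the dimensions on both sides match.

Yes

A (area) has dimensions [L^2].
Vol (volume) has dimensions [L^3].
r (radius) has dimensions [L].

Left side: [L]
Right side: [L]

Both sides have the same dimensions, so the equation is dimensionally consistent.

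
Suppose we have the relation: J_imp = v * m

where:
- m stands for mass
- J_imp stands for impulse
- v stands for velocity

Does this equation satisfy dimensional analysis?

Yes

m (mass) has dimensions [M].
J_imp (impulse) has dimensions [L M T^-1].
v (velocity) has dimensions [L T^-1].

Left side: [L M T^-1]
Right side: [L M T^-1]

Both sides have the same dimensions, so the equation is dimensionally consistent.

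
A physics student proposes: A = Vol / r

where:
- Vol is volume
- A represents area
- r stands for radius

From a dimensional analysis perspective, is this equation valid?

Yes

Vol (volume) has dimensions [L^3].
A (area) has dimensions [L^2].
r (radius) has dimensions [L].

Left side: [L^2]
Right side: [L^2]

Both sides have the same dimensions, so the equation is dimensionally consistent.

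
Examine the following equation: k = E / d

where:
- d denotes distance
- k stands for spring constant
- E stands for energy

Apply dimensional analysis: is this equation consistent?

No

d (distance) has dimensions [L].
k (spring constant) has dimensions [M T^-2].
E (energy) has dimensions [L^2 M T^-2].

Left side: [M T^-2]
Right side: [L M T^-2]

The two sides have different dimensions, so the equation is NOT dimensionally consistent.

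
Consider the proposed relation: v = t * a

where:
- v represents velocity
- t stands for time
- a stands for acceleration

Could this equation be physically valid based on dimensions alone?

Yes

v (velocity) has dimensions [L T^-1].
t (time) has dimensions [T].
a (acceleration) has dimensions [L T^-2].

Left side: [L T^-1]
Right side: [L T^-1]

Both sides have the same dimensions, so the equation is dimensionally consistent.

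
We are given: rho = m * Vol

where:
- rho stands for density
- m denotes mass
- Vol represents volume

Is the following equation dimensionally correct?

No

rho (density) has dimensions [L^-3 M].
m (mass) has dimensions [M].
Vol (volume) has dimensions [L^3].

Left side: [L^-3 M]
Right side: [L^3 M]

The two sides have different dimensions, so the equation is NOT dimensionally consistent.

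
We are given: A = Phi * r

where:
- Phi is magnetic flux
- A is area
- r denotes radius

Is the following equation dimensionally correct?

No

Phi (magnetic flux) has dimensions [I^-1 L^2 M T^-2].
A (area) has dimensions [L^2].
r (radius) has dimensions [L].

Left side: [L^2]
Right side: [I^-1 L^3 M T^-2]

The two sides have different dimensions, so the equation is NOT dimensionally consistent.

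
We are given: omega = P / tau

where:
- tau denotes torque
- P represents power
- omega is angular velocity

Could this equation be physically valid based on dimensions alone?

Yes

tau (torque) has dimensions [L^2 M T^-2].
P (power) has dimensions [L^2 M T^-3].
omega (angular velocity) has dimensions [T^-1].

Left side: [T^-1]
Right side: [T^-1]

Both sides have the same dimensions, so the equation is dimensionally consistent.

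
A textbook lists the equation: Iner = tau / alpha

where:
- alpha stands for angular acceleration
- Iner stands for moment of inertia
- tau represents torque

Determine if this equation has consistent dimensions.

Yes

alpha (angular acceleration) has dimensions [T^-2].
Iner (moment of inertia) has dimensions [L^2 M].
tau (torque) has dimensions [L^2 M T^-2].

Left side: [L^2 M]
Right side: [L^2 M]

Both sides have the same dimensions, so the equation is dimensionally consistent.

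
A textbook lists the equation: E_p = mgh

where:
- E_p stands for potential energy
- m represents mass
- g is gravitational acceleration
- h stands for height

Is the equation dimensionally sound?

Yes

E_p (potential energy) has dimensions [L^2 M T^-2].
m (mass) has dimensions [M].
g (gravitational acceleration) has dimensions [L T^-2].
h (height) has dimensions [L].

Left side: [L^2 M T^-2]
Right side: [L^2 M T^-2]

Both sides have the same dimensions, so the equation is dimensionally consistent.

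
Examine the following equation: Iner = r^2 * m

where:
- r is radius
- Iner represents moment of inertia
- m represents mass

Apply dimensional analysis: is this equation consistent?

Yes

r (radius) has dimensions [L].
Iner (moment of inertia) has dimensions [L^2 M].
m (mass) has dimensions [M].

Left side: [L^2 M]
Right side: [L^2 M]

Both sides have the same dimensions, so the equation is dimensionally consistent.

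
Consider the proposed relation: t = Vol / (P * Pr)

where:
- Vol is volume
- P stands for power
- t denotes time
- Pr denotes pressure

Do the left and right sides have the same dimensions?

No

Vol (volume) has dimensions [L^3].
P (power) has dimensions [L^2 M T^-3].
t (time) has dimensions [T].
Pr (pressure) has dimensions [L^-1 M T^-2].

Left side: [T]
Right side: [L^2 M^-2 T^5]

The two sides have different dimensions, so the equation is NOT dimensionally consistent.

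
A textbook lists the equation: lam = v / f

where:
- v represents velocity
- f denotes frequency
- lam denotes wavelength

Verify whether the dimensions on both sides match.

Yes

v (velocity) has dimensions [L T^-1].
f (frequency) has dimensions [T^-1].
lam (wavelength) has dimensions [L].

Left side: [L]
Right side: [L]

Both sides have the same dimensions, so the equation is dimensionally consistent.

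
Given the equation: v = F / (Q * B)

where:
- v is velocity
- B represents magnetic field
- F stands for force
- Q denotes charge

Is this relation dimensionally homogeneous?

Yes

v (velocity) has dimensions [L T^-1].
B (magnetic field) has dimensions [I^-1 M T^-2].
F (force) has dimensions [L M T^-2].
Q (charge) has dimensions [I T].

Left side: [L T^-1]
Right side: [L T^-1]

Both sides have the same dimensions, so the equation is dimensionally consistent.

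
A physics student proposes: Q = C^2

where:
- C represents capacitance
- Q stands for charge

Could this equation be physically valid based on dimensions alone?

No

C (capacitance) has dimensions [I^2 L^-2 M^-1 T^4].
Q (charge) has dimensions [I T].

Left side: [I T]
Right side: [I^4 L^-4 M^-2 T^8]

The two sides have different dimensions, so the equation is NOT dimensionally consistent.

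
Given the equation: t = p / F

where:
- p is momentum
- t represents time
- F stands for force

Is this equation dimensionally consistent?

Yes

p (momentum) has dimensions [L M T^-1].
t (time) has dimensions [T].
F (force) has dimensions [L M T^-2].

Left side: [T]
Right side: [T]

Both sides have the same dimensions, so the equation is dimensionally consistent.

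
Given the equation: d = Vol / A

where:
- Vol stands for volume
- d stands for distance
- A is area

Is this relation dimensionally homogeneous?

Yes

Vol (volume) has dimensions [L^3].
d (distance) has dimensions [L].
A (area) has dimensions [L^2].

Left side: [L]
Right side: [L]

Both sides have the same dimensions, so the equation is dimensionally consistent.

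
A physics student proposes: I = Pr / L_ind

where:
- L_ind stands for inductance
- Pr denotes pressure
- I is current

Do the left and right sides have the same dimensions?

No

L_ind (inductance) has dimensions [I^-2 L^2 M T^-2].
Pr (pressure) has dimensions [L^-1 M T^-2].
I (current) has dimensions [I].

Left side: [I]
Right side: [I^2 L^-3]

The two sides have different dimensions, so the equation is NOT dimensionally consistent.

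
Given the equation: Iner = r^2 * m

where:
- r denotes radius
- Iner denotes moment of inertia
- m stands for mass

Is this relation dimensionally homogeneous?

Yes

r (radius) has dimensions [L].
Iner (moment of inertia) has dimensions [L^2 M].
m (mass) has dimensions [M].

Left side: [L^2 M]
Right side: [L^2 M]

Both sides have the same dimensions, so the equation is dimensionally consistent.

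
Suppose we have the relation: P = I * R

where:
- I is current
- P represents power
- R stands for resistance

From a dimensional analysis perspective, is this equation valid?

No

I (current) has dimensions [I].
P (power) has dimensions [L^2 M T^-3].
R (resistance) has dimensions [I^-2 L^2 M T^-3].

Left side: [L^2 M T^-3]
Right side: [I^-1 L^2 M T^-3]

The two sides have different dimensions, so the equation is NOT dimensionally consistent.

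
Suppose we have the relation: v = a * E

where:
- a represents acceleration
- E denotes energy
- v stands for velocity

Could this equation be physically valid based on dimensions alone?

No

a (acceleration) has dimensions [L T^-2].
E (energy) has dimensions [L^2 M T^-2].
v (velocity) has dimensions [L T^-1].

Left side: [L T^-1]
Right side: [L^3 M T^-4]

The two sides have different dimensions, so the equation is NOT dimensionally consistent.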